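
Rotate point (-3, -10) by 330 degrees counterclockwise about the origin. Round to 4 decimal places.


x' = -3*cos(330) - -10*sin(330) = -7.5981
y' = -3*sin(330) + -10*cos(330) = -7.1603

(-7.5981, -7.1603)


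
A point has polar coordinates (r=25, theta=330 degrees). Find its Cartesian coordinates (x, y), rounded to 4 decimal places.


x = 25 * cos(330) = 21.6506
y = 25 * sin(330) = -12.5

(21.6506, -12.5)


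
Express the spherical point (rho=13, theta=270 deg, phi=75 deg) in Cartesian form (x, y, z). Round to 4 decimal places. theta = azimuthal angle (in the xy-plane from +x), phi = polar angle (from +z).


x = 13 * sin(75) * cos(270) = 0
y = 13 * sin(75) * sin(270) = -12.557
z = 13 * cos(75) = 3.3646

(0, -12.557, 3.3646)


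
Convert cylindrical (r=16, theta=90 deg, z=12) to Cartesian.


x = 16 * cos(90) = 0
y = 16 * sin(90) = 16
z = 12

(0, 16, 12)


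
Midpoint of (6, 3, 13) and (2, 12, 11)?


Midpoint = ((6+2)/2, (3+12)/2, (13+11)/2) = (4, 7.5, 12)

(4, 7.5, 12)


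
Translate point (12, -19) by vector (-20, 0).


Translation: (x+dx, y+dy) = (12+-20, -19+0) = (-8, -19)

(-8, -19)


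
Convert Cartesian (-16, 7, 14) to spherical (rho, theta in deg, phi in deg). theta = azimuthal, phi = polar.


rho = sqrt((-16)^2 + 7^2 + 14^2) = 22.383
theta = atan2(7, -16) = 156.3706 deg
phi = acos(14/22.383) = 51.283 deg

rho = 22.383, theta = 156.3706 deg, phi = 51.283 deg


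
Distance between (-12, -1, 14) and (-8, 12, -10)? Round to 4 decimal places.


d = sqrt((-8--12)^2 + (12--1)^2 + (-10-14)^2) = 27.5862

27.5862


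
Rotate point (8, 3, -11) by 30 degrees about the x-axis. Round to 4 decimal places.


x' = 8
y' = 3*cos(30) - -11*sin(30) = 8.0981
z' = 3*sin(30) + -11*cos(30) = -8.0263

(8, 8.0981, -8.0263)


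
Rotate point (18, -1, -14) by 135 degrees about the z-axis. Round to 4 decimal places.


x' = 18*cos(135) - -1*sin(135) = -12.0208
y' = 18*sin(135) + -1*cos(135) = 13.435
z' = -14

(-12.0208, 13.435, -14)


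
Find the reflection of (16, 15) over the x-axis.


Reflection across x-axis: (x, y) -> (x, -y)
(16, 15) -> (16, -15)

(16, -15)


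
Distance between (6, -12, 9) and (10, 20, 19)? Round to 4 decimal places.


d = sqrt((10-6)^2 + (20--12)^2 + (19-9)^2) = 33.7639

33.7639


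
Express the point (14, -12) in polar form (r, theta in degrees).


r = sqrt(14^2 + (-12)^2) = 18.4391
theta = atan2(-12, 14) = 319.3987 degrees

r = 18.4391, theta = 319.3987 degrees


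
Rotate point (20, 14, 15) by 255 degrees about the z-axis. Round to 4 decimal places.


x' = 20*cos(255) - 14*sin(255) = 8.3466
y' = 20*sin(255) + 14*cos(255) = -22.942
z' = 15

(8.3466, -22.942, 15)


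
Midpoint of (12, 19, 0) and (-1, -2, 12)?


Midpoint = ((12+-1)/2, (19+-2)/2, (0+12)/2) = (5.5, 8.5, 6)

(5.5, 8.5, 6)


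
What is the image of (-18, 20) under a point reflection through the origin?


Reflection through origin: (x, y) -> (-x, -y)
(-18, 20) -> (18, -20)

(18, -20)


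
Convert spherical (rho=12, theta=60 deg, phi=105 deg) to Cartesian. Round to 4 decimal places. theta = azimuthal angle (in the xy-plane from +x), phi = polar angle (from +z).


x = 12 * sin(105) * cos(60) = 5.7956
y = 12 * sin(105) * sin(60) = 10.0382
z = 12 * cos(105) = -3.1058

(5.7956, 10.0382, -3.1058)


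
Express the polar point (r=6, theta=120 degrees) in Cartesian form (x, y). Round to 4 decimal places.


x = 6 * cos(120) = -3
y = 6 * sin(120) = 5.1962

(-3, 5.1962)


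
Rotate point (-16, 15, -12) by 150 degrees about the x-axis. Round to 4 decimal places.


x' = -16
y' = 15*cos(150) - -12*sin(150) = -6.9904
z' = 15*sin(150) + -12*cos(150) = 17.8923

(-16, -6.9904, 17.8923)


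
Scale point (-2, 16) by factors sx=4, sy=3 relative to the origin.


Scaling: (x*sx, y*sy) = (-2*4, 16*3) = (-8, 48)

(-8, 48)


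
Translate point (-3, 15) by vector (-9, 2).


Translation: (x+dx, y+dy) = (-3+-9, 15+2) = (-12, 17)

(-12, 17)


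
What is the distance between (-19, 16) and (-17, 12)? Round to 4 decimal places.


d = sqrt((-17--19)^2 + (12-16)^2) = 4.4721

4.4721


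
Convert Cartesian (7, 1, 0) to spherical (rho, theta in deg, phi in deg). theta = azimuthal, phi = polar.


rho = sqrt(7^2 + 1^2 + 0^2) = 7.0711
theta = atan2(1, 7) = 8.1301 deg
phi = acos(0/7.0711) = 90 deg

rho = 7.0711, theta = 8.1301 deg, phi = 90 deg


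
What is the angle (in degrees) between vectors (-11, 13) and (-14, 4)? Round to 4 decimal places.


dot = -11*-14 + 13*4 = 206
|u| = 17.0294, |v| = 14.5602
cos(angle) = 0.8308
angle = 33.8182 degrees

33.8182 degrees


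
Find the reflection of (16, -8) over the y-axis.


Reflection across y-axis: (x, y) -> (-x, y)
(16, -8) -> (-16, -8)

(-16, -8)


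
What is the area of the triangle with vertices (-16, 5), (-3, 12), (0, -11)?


Area = |x1(y2-y3) + x2(y3-y1) + x3(y1-y2)| / 2
= |-16*(12--11) + -3*(-11-5) + 0*(5-12)| / 2
= 160

160


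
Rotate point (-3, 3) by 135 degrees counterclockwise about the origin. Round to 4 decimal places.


x' = -3*cos(135) - 3*sin(135) = 0
y' = -3*sin(135) + 3*cos(135) = -4.2426

(0, -4.2426)


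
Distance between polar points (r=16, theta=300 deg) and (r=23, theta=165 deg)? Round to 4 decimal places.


d = sqrt(r1^2 + r2^2 - 2*r1*r2*cos(t2-t1))
d = sqrt(16^2 + 23^2 - 2*16*23*cos(165-300)) = 36.1307

36.1307


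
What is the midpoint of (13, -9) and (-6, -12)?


Midpoint = ((13+-6)/2, (-9+-12)/2) = (3.5, -10.5)

(3.5, -10.5)


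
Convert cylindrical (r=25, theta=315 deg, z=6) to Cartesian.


x = 25 * cos(315) = 17.6777
y = 25 * sin(315) = -17.6777
z = 6

(17.6777, -17.6777, 6)


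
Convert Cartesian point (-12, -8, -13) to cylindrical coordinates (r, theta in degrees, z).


r = sqrt((-12)^2 + (-8)^2) = 14.4222
theta = atan2(-8, -12) = 213.6901 deg
z = -13

r = 14.4222, theta = 213.6901 deg, z = -13


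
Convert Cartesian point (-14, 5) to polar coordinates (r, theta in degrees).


r = sqrt((-14)^2 + 5^2) = 14.8661
theta = atan2(5, -14) = 160.3462 degrees

r = 14.8661, theta = 160.3462 degrees


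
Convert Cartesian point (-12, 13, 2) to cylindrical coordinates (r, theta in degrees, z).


r = sqrt((-12)^2 + 13^2) = 17.6918
theta = atan2(13, -12) = 132.7094 deg
z = 2

r = 17.6918, theta = 132.7094 deg, z = 2


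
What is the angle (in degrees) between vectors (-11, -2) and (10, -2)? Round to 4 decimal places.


dot = -11*10 + -2*-2 = -106
|u| = 11.1803, |v| = 10.198
cos(angle) = -0.9297
angle = 158.3852 degrees

158.3852 degrees


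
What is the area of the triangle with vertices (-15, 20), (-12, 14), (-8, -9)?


Area = |x1(y2-y3) + x2(y3-y1) + x3(y1-y2)| / 2
= |-15*(14--9) + -12*(-9-20) + -8*(20-14)| / 2
= 22.5

22.5


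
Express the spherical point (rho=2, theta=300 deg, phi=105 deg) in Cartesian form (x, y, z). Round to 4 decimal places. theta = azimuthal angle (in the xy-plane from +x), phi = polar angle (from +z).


x = 2 * sin(105) * cos(300) = 0.9659
y = 2 * sin(105) * sin(300) = -1.673
z = 2 * cos(105) = -0.5176

(0.9659, -1.673, -0.5176)


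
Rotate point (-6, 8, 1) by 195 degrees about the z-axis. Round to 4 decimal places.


x' = -6*cos(195) - 8*sin(195) = 7.8661
y' = -6*sin(195) + 8*cos(195) = -6.1745
z' = 1

(7.8661, -6.1745, 1)


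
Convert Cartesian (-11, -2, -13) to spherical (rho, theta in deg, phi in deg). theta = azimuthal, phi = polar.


rho = sqrt((-11)^2 + (-2)^2 + (-13)^2) = 17.1464
theta = atan2(-2, -11) = 190.3048 deg
phi = acos(-13/17.1464) = 139.3036 deg

rho = 17.1464, theta = 190.3048 deg, phi = 139.3036 deg


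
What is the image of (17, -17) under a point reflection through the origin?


Reflection through origin: (x, y) -> (-x, -y)
(17, -17) -> (-17, 17)

(-17, 17)


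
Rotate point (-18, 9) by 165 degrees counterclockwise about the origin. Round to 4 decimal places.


x' = -18*cos(165) - 9*sin(165) = 15.0573
y' = -18*sin(165) + 9*cos(165) = -13.3521

(15.0573, -13.3521)


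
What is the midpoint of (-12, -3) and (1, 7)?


Midpoint = ((-12+1)/2, (-3+7)/2) = (-5.5, 2)

(-5.5, 2)


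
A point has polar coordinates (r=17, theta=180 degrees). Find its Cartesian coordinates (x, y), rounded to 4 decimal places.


x = 17 * cos(180) = -17
y = 17 * sin(180) = 0

(-17, 0)


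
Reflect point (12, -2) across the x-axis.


Reflection across x-axis: (x, y) -> (x, -y)
(12, -2) -> (12, 2)

(12, 2)


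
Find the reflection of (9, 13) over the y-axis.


Reflection across y-axis: (x, y) -> (-x, y)
(9, 13) -> (-9, 13)

(-9, 13)


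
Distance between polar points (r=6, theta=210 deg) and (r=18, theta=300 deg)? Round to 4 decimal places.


d = sqrt(r1^2 + r2^2 - 2*r1*r2*cos(t2-t1))
d = sqrt(6^2 + 18^2 - 2*6*18*cos(300-210)) = 18.9737

18.9737


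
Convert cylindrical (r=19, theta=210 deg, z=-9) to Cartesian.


x = 19 * cos(210) = -16.4545
y = 19 * sin(210) = -9.5
z = -9

(-16.4545, -9.5, -9)


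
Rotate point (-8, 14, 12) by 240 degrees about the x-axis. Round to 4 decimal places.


x' = -8
y' = 14*cos(240) - 12*sin(240) = 3.3923
z' = 14*sin(240) + 12*cos(240) = -18.1244

(-8, 3.3923, -18.1244)


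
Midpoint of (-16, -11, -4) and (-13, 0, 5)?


Midpoint = ((-16+-13)/2, (-11+0)/2, (-4+5)/2) = (-14.5, -5.5, 0.5)

(-14.5, -5.5, 0.5)


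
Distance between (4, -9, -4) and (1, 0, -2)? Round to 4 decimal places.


d = sqrt((1-4)^2 + (0--9)^2 + (-2--4)^2) = 9.6954

9.6954


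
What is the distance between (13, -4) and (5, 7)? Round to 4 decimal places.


d = sqrt((5-13)^2 + (7--4)^2) = 13.6015

13.6015


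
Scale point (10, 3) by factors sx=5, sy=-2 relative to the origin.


Scaling: (x*sx, y*sy) = (10*5, 3*-2) = (50, -6)

(50, -6)


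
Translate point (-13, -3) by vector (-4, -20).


Translation: (x+dx, y+dy) = (-13+-4, -3+-20) = (-17, -23)

(-17, -23)


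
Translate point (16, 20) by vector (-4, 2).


Translation: (x+dx, y+dy) = (16+-4, 20+2) = (12, 22)

(12, 22)


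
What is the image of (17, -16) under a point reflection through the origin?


Reflection through origin: (x, y) -> (-x, -y)
(17, -16) -> (-17, 16)

(-17, 16)


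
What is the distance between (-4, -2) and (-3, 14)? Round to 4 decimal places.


d = sqrt((-3--4)^2 + (14--2)^2) = 16.0312

16.0312


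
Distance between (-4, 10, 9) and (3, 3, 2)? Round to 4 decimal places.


d = sqrt((3--4)^2 + (3-10)^2 + (2-9)^2) = 12.1244

12.1244


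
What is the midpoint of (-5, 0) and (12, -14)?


Midpoint = ((-5+12)/2, (0+-14)/2) = (3.5, -7)

(3.5, -7)


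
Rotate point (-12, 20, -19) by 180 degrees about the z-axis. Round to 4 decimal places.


x' = -12*cos(180) - 20*sin(180) = 12
y' = -12*sin(180) + 20*cos(180) = -20
z' = -19

(12, -20, -19)


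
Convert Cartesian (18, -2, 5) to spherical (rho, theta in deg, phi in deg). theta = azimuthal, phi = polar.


rho = sqrt(18^2 + (-2)^2 + 5^2) = 18.7883
theta = atan2(-2, 18) = 353.6598 deg
phi = acos(5/18.7883) = 74.5663 deg

rho = 18.7883, theta = 353.6598 deg, phi = 74.5663 deg


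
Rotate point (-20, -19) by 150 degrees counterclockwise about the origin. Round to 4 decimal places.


x' = -20*cos(150) - -19*sin(150) = 26.8205
y' = -20*sin(150) + -19*cos(150) = 6.4545

(26.8205, 6.4545)


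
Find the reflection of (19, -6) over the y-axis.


Reflection across y-axis: (x, y) -> (-x, y)
(19, -6) -> (-19, -6)

(-19, -6)


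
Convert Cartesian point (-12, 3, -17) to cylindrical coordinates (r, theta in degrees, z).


r = sqrt((-12)^2 + 3^2) = 12.3693
theta = atan2(3, -12) = 165.9638 deg
z = -17

r = 12.3693, theta = 165.9638 deg, z = -17


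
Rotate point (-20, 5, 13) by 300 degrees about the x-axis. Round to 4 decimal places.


x' = -20
y' = 5*cos(300) - 13*sin(300) = 13.7583
z' = 5*sin(300) + 13*cos(300) = 2.1699

(-20, 13.7583, 2.1699)


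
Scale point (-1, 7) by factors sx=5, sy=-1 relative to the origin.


Scaling: (x*sx, y*sy) = (-1*5, 7*-1) = (-5, -7)

(-5, -7)


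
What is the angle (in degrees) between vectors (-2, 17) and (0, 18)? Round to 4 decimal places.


dot = -2*0 + 17*18 = 306
|u| = 17.1172, |v| = 18
cos(angle) = 0.9932
angle = 6.7098 degrees

6.7098 degrees


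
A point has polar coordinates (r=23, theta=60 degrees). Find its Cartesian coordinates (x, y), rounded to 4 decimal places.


x = 23 * cos(60) = 11.5
y = 23 * sin(60) = 19.9186

(11.5, 19.9186)


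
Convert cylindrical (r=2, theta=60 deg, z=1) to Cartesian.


x = 2 * cos(60) = 1
y = 2 * sin(60) = 1.7321
z = 1

(1, 1.7321, 1)


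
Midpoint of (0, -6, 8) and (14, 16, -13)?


Midpoint = ((0+14)/2, (-6+16)/2, (8+-13)/2) = (7, 5, -2.5)

(7, 5, -2.5)


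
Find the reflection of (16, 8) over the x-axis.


Reflection across x-axis: (x, y) -> (x, -y)
(16, 8) -> (16, -8)

(16, -8)


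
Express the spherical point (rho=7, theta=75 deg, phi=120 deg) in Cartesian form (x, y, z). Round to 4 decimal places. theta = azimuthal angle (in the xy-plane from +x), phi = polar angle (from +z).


x = 7 * sin(120) * cos(75) = 1.569
y = 7 * sin(120) * sin(75) = 5.8556
z = 7 * cos(120) = -3.5

(1.569, 5.8556, -3.5)


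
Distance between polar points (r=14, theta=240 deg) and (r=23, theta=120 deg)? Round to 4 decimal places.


d = sqrt(r1^2 + r2^2 - 2*r1*r2*cos(t2-t1))
d = sqrt(14^2 + 23^2 - 2*14*23*cos(120-240)) = 32.3574

32.3574


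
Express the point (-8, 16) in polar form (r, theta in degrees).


r = sqrt((-8)^2 + 16^2) = 17.8885
theta = atan2(16, -8) = 116.5651 degrees

r = 17.8885, theta = 116.5651 degrees


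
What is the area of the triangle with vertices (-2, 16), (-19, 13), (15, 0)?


Area = |x1(y2-y3) + x2(y3-y1) + x3(y1-y2)| / 2
= |-2*(13-0) + -19*(0-16) + 15*(16-13)| / 2
= 161.5

161.5


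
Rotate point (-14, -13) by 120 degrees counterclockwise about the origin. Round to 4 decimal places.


x' = -14*cos(120) - -13*sin(120) = 18.2583
y' = -14*sin(120) + -13*cos(120) = -5.6244

(18.2583, -5.6244)


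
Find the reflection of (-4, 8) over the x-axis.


Reflection across x-axis: (x, y) -> (x, -y)
(-4, 8) -> (-4, -8)

(-4, -8)


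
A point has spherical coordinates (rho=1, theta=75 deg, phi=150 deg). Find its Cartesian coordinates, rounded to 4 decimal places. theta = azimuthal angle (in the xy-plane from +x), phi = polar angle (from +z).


x = 1 * sin(150) * cos(75) = 0.1294
y = 1 * sin(150) * sin(75) = 0.483
z = 1 * cos(150) = -0.866

(0.1294, 0.483, -0.866)


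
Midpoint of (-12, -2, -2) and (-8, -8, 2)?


Midpoint = ((-12+-8)/2, (-2+-8)/2, (-2+2)/2) = (-10, -5, 0)

(-10, -5, 0)


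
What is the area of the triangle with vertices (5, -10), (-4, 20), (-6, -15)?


Area = |x1(y2-y3) + x2(y3-y1) + x3(y1-y2)| / 2
= |5*(20--15) + -4*(-15--10) + -6*(-10-20)| / 2
= 187.5

187.5


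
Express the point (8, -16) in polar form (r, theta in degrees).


r = sqrt(8^2 + (-16)^2) = 17.8885
theta = atan2(-16, 8) = 296.5651 degrees

r = 17.8885, theta = 296.5651 degrees


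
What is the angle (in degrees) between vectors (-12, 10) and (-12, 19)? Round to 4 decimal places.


dot = -12*-12 + 10*19 = 334
|u| = 15.6205, |v| = 22.4722
cos(angle) = 0.9515
angle = 17.9188 degrees

17.9188 degrees


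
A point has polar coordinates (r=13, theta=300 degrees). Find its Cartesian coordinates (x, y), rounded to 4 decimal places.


x = 13 * cos(300) = 6.5
y = 13 * sin(300) = -11.2583

(6.5, -11.2583)


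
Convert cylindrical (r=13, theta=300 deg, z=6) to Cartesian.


x = 13 * cos(300) = 6.5
y = 13 * sin(300) = -11.2583
z = 6

(6.5, -11.2583, 6)


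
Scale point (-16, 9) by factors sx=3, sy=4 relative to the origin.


Scaling: (x*sx, y*sy) = (-16*3, 9*4) = (-48, 36)

(-48, 36)


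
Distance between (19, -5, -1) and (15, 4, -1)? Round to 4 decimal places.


d = sqrt((15-19)^2 + (4--5)^2 + (-1--1)^2) = 9.8489

9.8489


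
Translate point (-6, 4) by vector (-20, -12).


Translation: (x+dx, y+dy) = (-6+-20, 4+-12) = (-26, -8)

(-26, -8)


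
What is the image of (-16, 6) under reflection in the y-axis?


Reflection across y-axis: (x, y) -> (-x, y)
(-16, 6) -> (16, 6)

(16, 6)


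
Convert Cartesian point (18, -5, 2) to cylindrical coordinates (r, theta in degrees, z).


r = sqrt(18^2 + (-5)^2) = 18.6815
theta = atan2(-5, 18) = 344.4759 deg
z = 2

r = 18.6815, theta = 344.4759 deg, z = 2


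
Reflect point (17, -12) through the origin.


Reflection through origin: (x, y) -> (-x, -y)
(17, -12) -> (-17, 12)

(-17, 12)


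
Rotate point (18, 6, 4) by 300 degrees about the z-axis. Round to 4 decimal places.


x' = 18*cos(300) - 6*sin(300) = 14.1962
y' = 18*sin(300) + 6*cos(300) = -12.5885
z' = 4

(14.1962, -12.5885, 4)


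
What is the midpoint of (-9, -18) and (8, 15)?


Midpoint = ((-9+8)/2, (-18+15)/2) = (-0.5, -1.5)

(-0.5, -1.5)


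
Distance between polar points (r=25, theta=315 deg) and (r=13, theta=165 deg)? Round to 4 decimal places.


d = sqrt(r1^2 + r2^2 - 2*r1*r2*cos(t2-t1))
d = sqrt(25^2 + 13^2 - 2*25*13*cos(165-315)) = 36.8363

36.8363


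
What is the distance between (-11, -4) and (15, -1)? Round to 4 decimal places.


d = sqrt((15--11)^2 + (-1--4)^2) = 26.1725

26.1725


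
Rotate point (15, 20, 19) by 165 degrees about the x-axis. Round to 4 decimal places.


x' = 15
y' = 20*cos(165) - 19*sin(165) = -24.2361
z' = 20*sin(165) + 19*cos(165) = -13.1762

(15, -24.2361, -13.1762)


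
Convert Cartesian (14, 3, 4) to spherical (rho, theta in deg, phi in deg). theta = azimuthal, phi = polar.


rho = sqrt(14^2 + 3^2 + 4^2) = 14.8661
theta = atan2(3, 14) = 12.0948 deg
phi = acos(4/14.8661) = 74.3911 deg

rho = 14.8661, theta = 12.0948 deg, phi = 74.3911 deg


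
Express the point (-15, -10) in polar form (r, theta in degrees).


r = sqrt((-15)^2 + (-10)^2) = 18.0278
theta = atan2(-10, -15) = 213.6901 degrees

r = 18.0278, theta = 213.6901 degrees


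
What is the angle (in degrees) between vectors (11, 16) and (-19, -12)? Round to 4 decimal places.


dot = 11*-19 + 16*-12 = -401
|u| = 19.4165, |v| = 22.4722
cos(angle) = -0.919
angle = 156.7842 degrees

156.7842 degrees


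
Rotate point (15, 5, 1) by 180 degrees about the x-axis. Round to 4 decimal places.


x' = 15
y' = 5*cos(180) - 1*sin(180) = -5
z' = 5*sin(180) + 1*cos(180) = -1

(15, -5, -1)


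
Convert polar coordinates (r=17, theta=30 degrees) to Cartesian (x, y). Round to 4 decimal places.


x = 17 * cos(30) = 14.7224
y = 17 * sin(30) = 8.5

(14.7224, 8.5)


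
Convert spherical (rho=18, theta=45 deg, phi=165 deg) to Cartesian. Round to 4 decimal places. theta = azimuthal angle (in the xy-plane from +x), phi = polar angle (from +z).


x = 18 * sin(165) * cos(45) = 3.2942
y = 18 * sin(165) * sin(45) = 3.2942
z = 18 * cos(165) = -17.3867

(3.2942, 3.2942, -17.3867)


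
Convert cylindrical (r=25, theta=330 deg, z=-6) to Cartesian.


x = 25 * cos(330) = 21.6506
y = 25 * sin(330) = -12.5
z = -6

(21.6506, -12.5, -6)


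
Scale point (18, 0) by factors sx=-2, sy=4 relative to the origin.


Scaling: (x*sx, y*sy) = (18*-2, 0*4) = (-36, 0)

(-36, 0)


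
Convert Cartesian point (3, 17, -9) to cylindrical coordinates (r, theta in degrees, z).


r = sqrt(3^2 + 17^2) = 17.2627
theta = atan2(17, 3) = 79.992 deg
z = -9

r = 17.2627, theta = 79.992 deg, z = -9


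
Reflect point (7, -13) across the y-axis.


Reflection across y-axis: (x, y) -> (-x, y)
(7, -13) -> (-7, -13)

(-7, -13)


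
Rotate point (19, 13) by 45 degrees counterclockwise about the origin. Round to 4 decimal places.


x' = 19*cos(45) - 13*sin(45) = 4.2426
y' = 19*sin(45) + 13*cos(45) = 22.6274

(4.2426, 22.6274)


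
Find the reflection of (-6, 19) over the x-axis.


Reflection across x-axis: (x, y) -> (x, -y)
(-6, 19) -> (-6, -19)

(-6, -19)


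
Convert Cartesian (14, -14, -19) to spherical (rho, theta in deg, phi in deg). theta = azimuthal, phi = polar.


rho = sqrt(14^2 + (-14)^2 + (-19)^2) = 27.4408
theta = atan2(-14, 14) = 315 deg
phi = acos(-19/27.4408) = 133.8203 deg

rho = 27.4408, theta = 315 deg, phi = 133.8203 deg


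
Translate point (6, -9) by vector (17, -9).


Translation: (x+dx, y+dy) = (6+17, -9+-9) = (23, -18)

(23, -18)


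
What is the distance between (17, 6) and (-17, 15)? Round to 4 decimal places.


d = sqrt((-17-17)^2 + (15-6)^2) = 35.171

35.171


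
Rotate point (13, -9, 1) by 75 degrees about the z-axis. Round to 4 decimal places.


x' = 13*cos(75) - -9*sin(75) = 12.058
y' = 13*sin(75) + -9*cos(75) = 10.2277
z' = 1

(12.058, 10.2277, 1)


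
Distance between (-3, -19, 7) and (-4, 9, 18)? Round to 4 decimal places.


d = sqrt((-4--3)^2 + (9--19)^2 + (18-7)^2) = 30.0998

30.0998


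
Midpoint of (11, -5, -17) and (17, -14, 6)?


Midpoint = ((11+17)/2, (-5+-14)/2, (-17+6)/2) = (14, -9.5, -5.5)

(14, -9.5, -5.5)


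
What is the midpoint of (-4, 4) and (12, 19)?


Midpoint = ((-4+12)/2, (4+19)/2) = (4, 11.5)

(4, 11.5)


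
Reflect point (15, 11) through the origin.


Reflection through origin: (x, y) -> (-x, -y)
(15, 11) -> (-15, -11)

(-15, -11)


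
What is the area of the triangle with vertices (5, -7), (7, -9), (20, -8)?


Area = |x1(y2-y3) + x2(y3-y1) + x3(y1-y2)| / 2
= |5*(-9--8) + 7*(-8--7) + 20*(-7--9)| / 2
= 14

14


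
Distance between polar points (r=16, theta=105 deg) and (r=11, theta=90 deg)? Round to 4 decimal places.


d = sqrt(r1^2 + r2^2 - 2*r1*r2*cos(t2-t1))
d = sqrt(16^2 + 11^2 - 2*16*11*cos(90-105)) = 6.0823

6.0823


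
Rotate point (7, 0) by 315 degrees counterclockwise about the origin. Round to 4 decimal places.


x' = 7*cos(315) - 0*sin(315) = 4.9497
y' = 7*sin(315) + 0*cos(315) = -4.9497

(4.9497, -4.9497)


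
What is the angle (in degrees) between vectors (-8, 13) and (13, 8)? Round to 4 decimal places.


dot = -8*13 + 13*8 = 0
|u| = 15.2643, |v| = 15.2643
cos(angle) = 0
angle = 90 degrees

90 degrees


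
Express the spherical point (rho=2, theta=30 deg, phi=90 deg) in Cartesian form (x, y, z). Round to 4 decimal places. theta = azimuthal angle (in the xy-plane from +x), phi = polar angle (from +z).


x = 2 * sin(90) * cos(30) = 1.7321
y = 2 * sin(90) * sin(30) = 1
z = 2 * cos(90) = 0

(1.7321, 1, 0)


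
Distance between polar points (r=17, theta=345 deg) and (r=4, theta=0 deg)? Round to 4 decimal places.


d = sqrt(r1^2 + r2^2 - 2*r1*r2*cos(t2-t1))
d = sqrt(17^2 + 4^2 - 2*17*4*cos(0-345)) = 13.177

13.177


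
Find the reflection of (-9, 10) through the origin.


Reflection through origin: (x, y) -> (-x, -y)
(-9, 10) -> (9, -10)

(9, -10)


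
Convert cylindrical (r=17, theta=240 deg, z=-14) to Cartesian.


x = 17 * cos(240) = -8.5
y = 17 * sin(240) = -14.7224
z = -14

(-8.5, -14.7224, -14)


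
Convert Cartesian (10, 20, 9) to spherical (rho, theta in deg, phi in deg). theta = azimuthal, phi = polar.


rho = sqrt(10^2 + 20^2 + 9^2) = 24.1039
theta = atan2(20, 10) = 63.4349 deg
phi = acos(9/24.1039) = 68.0756 deg

rho = 24.1039, theta = 63.4349 deg, phi = 68.0756 deg


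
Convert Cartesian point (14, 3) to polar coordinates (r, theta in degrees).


r = sqrt(14^2 + 3^2) = 14.3178
theta = atan2(3, 14) = 12.0948 degrees

r = 14.3178, theta = 12.0948 degrees


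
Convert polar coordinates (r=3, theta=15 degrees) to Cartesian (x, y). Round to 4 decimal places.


x = 3 * cos(15) = 2.8978
y = 3 * sin(15) = 0.7765

(2.8978, 0.7765)


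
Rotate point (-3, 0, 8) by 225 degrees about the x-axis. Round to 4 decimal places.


x' = -3
y' = 0*cos(225) - 8*sin(225) = 5.6569
z' = 0*sin(225) + 8*cos(225) = -5.6569

(-3, 5.6569, -5.6569)


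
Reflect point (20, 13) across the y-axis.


Reflection across y-axis: (x, y) -> (-x, y)
(20, 13) -> (-20, 13)

(-20, 13)


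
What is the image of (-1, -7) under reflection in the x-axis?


Reflection across x-axis: (x, y) -> (x, -y)
(-1, -7) -> (-1, 7)

(-1, 7)


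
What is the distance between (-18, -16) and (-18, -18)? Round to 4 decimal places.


d = sqrt((-18--18)^2 + (-18--16)^2) = 2

2


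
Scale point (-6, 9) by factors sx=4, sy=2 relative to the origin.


Scaling: (x*sx, y*sy) = (-6*4, 9*2) = (-24, 18)

(-24, 18)


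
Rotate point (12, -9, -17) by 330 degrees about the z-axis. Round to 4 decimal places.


x' = 12*cos(330) - -9*sin(330) = 5.8923
y' = 12*sin(330) + -9*cos(330) = -13.7942
z' = -17

(5.8923, -13.7942, -17)


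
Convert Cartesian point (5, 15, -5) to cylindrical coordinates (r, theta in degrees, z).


r = sqrt(5^2 + 15^2) = 15.8114
theta = atan2(15, 5) = 71.5651 deg
z = -5

r = 15.8114, theta = 71.5651 deg, z = -5


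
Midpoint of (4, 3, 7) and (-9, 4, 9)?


Midpoint = ((4+-9)/2, (3+4)/2, (7+9)/2) = (-2.5, 3.5, 8)

(-2.5, 3.5, 8)


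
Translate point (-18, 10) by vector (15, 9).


Translation: (x+dx, y+dy) = (-18+15, 10+9) = (-3, 19)

(-3, 19)


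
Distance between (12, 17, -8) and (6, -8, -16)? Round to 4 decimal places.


d = sqrt((6-12)^2 + (-8-17)^2 + (-16--8)^2) = 26.9258

26.9258


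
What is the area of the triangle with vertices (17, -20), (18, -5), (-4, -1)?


Area = |x1(y2-y3) + x2(y3-y1) + x3(y1-y2)| / 2
= |17*(-5--1) + 18*(-1--20) + -4*(-20--5)| / 2
= 167

167


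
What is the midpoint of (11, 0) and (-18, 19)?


Midpoint = ((11+-18)/2, (0+19)/2) = (-3.5, 9.5)

(-3.5, 9.5)


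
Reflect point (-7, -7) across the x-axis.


Reflection across x-axis: (x, y) -> (x, -y)
(-7, -7) -> (-7, 7)

(-7, 7)


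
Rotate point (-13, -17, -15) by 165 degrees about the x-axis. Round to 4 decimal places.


x' = -13
y' = -17*cos(165) - -15*sin(165) = 20.303
z' = -17*sin(165) + -15*cos(165) = 10.089

(-13, 20.303, 10.089)


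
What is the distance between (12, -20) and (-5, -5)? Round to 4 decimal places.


d = sqrt((-5-12)^2 + (-5--20)^2) = 22.6716

22.6716


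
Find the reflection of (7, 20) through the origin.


Reflection through origin: (x, y) -> (-x, -y)
(7, 20) -> (-7, -20)

(-7, -20)


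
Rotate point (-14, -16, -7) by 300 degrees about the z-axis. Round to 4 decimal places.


x' = -14*cos(300) - -16*sin(300) = -20.8564
y' = -14*sin(300) + -16*cos(300) = 4.1244
z' = -7

(-20.8564, 4.1244, -7)


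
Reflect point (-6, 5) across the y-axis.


Reflection across y-axis: (x, y) -> (-x, y)
(-6, 5) -> (6, 5)

(6, 5)


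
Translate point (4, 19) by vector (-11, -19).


Translation: (x+dx, y+dy) = (4+-11, 19+-19) = (-7, 0)

(-7, 0)


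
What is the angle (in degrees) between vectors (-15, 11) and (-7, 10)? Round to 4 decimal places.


dot = -15*-7 + 11*10 = 215
|u| = 18.6011, |v| = 12.2066
cos(angle) = 0.9469
angle = 18.7541 degrees

18.7541 degrees


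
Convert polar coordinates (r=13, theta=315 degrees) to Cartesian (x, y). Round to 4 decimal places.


x = 13 * cos(315) = 9.1924
y = 13 * sin(315) = -9.1924

(9.1924, -9.1924)


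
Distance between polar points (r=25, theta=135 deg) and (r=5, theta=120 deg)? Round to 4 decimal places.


d = sqrt(r1^2 + r2^2 - 2*r1*r2*cos(t2-t1))
d = sqrt(25^2 + 5^2 - 2*25*5*cos(120-135)) = 20.2118

20.2118


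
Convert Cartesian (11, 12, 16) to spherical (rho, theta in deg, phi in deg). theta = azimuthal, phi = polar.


rho = sqrt(11^2 + 12^2 + 16^2) = 22.8254
theta = atan2(12, 11) = 47.4896 deg
phi = acos(16/22.8254) = 45.4949 deg

rho = 22.8254, theta = 47.4896 deg, phi = 45.4949 deg


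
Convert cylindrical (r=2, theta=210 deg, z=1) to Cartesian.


x = 2 * cos(210) = -1.7321
y = 2 * sin(210) = -1
z = 1

(-1.7321, -1, 1)


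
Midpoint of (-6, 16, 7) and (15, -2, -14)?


Midpoint = ((-6+15)/2, (16+-2)/2, (7+-14)/2) = (4.5, 7, -3.5)

(4.5, 7, -3.5)


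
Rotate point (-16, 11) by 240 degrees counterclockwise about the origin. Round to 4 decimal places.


x' = -16*cos(240) - 11*sin(240) = 17.5263
y' = -16*sin(240) + 11*cos(240) = 8.3564

(17.5263, 8.3564)


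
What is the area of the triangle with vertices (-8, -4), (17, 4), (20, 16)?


Area = |x1(y2-y3) + x2(y3-y1) + x3(y1-y2)| / 2
= |-8*(4-16) + 17*(16--4) + 20*(-4-4)| / 2
= 138

138


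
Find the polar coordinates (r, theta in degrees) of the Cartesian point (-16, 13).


r = sqrt((-16)^2 + 13^2) = 20.6155
theta = atan2(13, -16) = 140.9061 degrees

r = 20.6155, theta = 140.9061 degrees


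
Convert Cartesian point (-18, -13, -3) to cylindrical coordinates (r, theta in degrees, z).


r = sqrt((-18)^2 + (-13)^2) = 22.2036
theta = atan2(-13, -18) = 215.8377 deg
z = -3

r = 22.2036, theta = 215.8377 deg, z = -3


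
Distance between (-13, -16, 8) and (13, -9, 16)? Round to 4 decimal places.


d = sqrt((13--13)^2 + (-9--16)^2 + (16-8)^2) = 28.0891

28.0891


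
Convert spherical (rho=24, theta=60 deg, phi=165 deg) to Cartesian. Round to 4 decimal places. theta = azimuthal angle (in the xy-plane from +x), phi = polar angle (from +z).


x = 24 * sin(165) * cos(60) = 3.1058
y = 24 * sin(165) * sin(60) = 5.3795
z = 24 * cos(165) = -23.1822

(3.1058, 5.3795, -23.1822)


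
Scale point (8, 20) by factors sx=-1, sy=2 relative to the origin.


Scaling: (x*sx, y*sy) = (8*-1, 20*2) = (-8, 40)

(-8, 40)


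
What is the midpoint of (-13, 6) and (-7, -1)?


Midpoint = ((-13+-7)/2, (6+-1)/2) = (-10, 2.5)

(-10, 2.5)


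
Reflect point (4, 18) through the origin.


Reflection through origin: (x, y) -> (-x, -y)
(4, 18) -> (-4, -18)

(-4, -18)


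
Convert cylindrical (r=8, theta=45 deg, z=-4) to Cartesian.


x = 8 * cos(45) = 5.6569
y = 8 * sin(45) = 5.6569
z = -4

(5.6569, 5.6569, -4)


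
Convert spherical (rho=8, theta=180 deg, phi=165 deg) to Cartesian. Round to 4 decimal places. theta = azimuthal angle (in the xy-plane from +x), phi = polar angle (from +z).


x = 8 * sin(165) * cos(180) = -2.0706
y = 8 * sin(165) * sin(180) = 0
z = 8 * cos(165) = -7.7274

(-2.0706, 0, -7.7274)


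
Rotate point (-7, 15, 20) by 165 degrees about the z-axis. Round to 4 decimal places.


x' = -7*cos(165) - 15*sin(165) = 2.8792
y' = -7*sin(165) + 15*cos(165) = -16.3006
z' = 20

(2.8792, -16.3006, 20)


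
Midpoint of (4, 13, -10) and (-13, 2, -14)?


Midpoint = ((4+-13)/2, (13+2)/2, (-10+-14)/2) = (-4.5, 7.5, -12)

(-4.5, 7.5, -12)


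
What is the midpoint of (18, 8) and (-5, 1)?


Midpoint = ((18+-5)/2, (8+1)/2) = (6.5, 4.5)

(6.5, 4.5)


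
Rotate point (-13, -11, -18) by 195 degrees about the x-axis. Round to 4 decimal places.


x' = -13
y' = -11*cos(195) - -18*sin(195) = 5.9664
z' = -11*sin(195) + -18*cos(195) = 20.2337

(-13, 5.9664, 20.2337)


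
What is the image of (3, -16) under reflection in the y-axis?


Reflection across y-axis: (x, y) -> (-x, y)
(3, -16) -> (-3, -16)

(-3, -16)


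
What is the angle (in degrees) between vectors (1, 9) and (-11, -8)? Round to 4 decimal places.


dot = 1*-11 + 9*-8 = -83
|u| = 9.0554, |v| = 13.6015
cos(angle) = -0.6739
angle = 132.3676 degrees

132.3676 degrees


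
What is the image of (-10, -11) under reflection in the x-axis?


Reflection across x-axis: (x, y) -> (x, -y)
(-10, -11) -> (-10, 11)

(-10, 11)


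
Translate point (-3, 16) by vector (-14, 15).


Translation: (x+dx, y+dy) = (-3+-14, 16+15) = (-17, 31)

(-17, 31)


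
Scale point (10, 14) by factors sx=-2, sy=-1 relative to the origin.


Scaling: (x*sx, y*sy) = (10*-2, 14*-1) = (-20, -14)

(-20, -14)


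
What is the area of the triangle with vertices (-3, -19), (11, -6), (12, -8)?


Area = |x1(y2-y3) + x2(y3-y1) + x3(y1-y2)| / 2
= |-3*(-6--8) + 11*(-8--19) + 12*(-19--6)| / 2
= 20.5

20.5


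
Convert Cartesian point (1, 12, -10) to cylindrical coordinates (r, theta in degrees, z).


r = sqrt(1^2 + 12^2) = 12.0416
theta = atan2(12, 1) = 85.2364 deg
z = -10

r = 12.0416, theta = 85.2364 deg, z = -10


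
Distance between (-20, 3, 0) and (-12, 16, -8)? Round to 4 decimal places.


d = sqrt((-12--20)^2 + (16-3)^2 + (-8-0)^2) = 17.2337

17.2337


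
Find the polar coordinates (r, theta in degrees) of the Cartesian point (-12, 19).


r = sqrt((-12)^2 + 19^2) = 22.4722
theta = atan2(19, -12) = 122.2756 degrees

r = 22.4722, theta = 122.2756 degrees


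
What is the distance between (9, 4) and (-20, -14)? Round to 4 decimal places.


d = sqrt((-20-9)^2 + (-14-4)^2) = 34.1321

34.1321


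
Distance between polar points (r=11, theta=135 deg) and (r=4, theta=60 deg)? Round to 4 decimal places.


d = sqrt(r1^2 + r2^2 - 2*r1*r2*cos(t2-t1))
d = sqrt(11^2 + 4^2 - 2*11*4*cos(60-135)) = 10.6876

10.6876


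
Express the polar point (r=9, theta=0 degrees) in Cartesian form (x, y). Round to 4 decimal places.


x = 9 * cos(0) = 9
y = 9 * sin(0) = 0

(9, 0)


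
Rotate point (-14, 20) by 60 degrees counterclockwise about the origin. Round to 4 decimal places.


x' = -14*cos(60) - 20*sin(60) = -24.3205
y' = -14*sin(60) + 20*cos(60) = -2.1244

(-24.3205, -2.1244)


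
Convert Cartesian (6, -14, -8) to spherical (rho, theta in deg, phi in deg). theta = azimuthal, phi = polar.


rho = sqrt(6^2 + (-14)^2 + (-8)^2) = 17.2047
theta = atan2(-14, 6) = 293.1986 deg
phi = acos(-8/17.2047) = 117.7096 deg

rho = 17.2047, theta = 293.1986 deg, phi = 117.7096 deg


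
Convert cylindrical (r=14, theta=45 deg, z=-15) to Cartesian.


x = 14 * cos(45) = 9.8995
y = 14 * sin(45) = 9.8995
z = -15

(9.8995, 9.8995, -15)


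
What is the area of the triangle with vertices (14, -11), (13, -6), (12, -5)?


Area = |x1(y2-y3) + x2(y3-y1) + x3(y1-y2)| / 2
= |14*(-6--5) + 13*(-5--11) + 12*(-11--6)| / 2
= 2

2


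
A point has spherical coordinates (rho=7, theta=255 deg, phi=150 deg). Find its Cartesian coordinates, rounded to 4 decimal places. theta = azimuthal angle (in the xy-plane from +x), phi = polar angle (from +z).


x = 7 * sin(150) * cos(255) = -0.9059
y = 7 * sin(150) * sin(255) = -3.3807
z = 7 * cos(150) = -6.0622

(-0.9059, -3.3807, -6.0622)


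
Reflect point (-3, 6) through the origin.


Reflection through origin: (x, y) -> (-x, -y)
(-3, 6) -> (3, -6)

(3, -6)


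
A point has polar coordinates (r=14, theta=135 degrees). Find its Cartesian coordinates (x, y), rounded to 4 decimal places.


x = 14 * cos(135) = -9.8995
y = 14 * sin(135) = 9.8995

(-9.8995, 9.8995)


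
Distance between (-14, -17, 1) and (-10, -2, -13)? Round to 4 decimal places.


d = sqrt((-10--14)^2 + (-2--17)^2 + (-13-1)^2) = 20.9045

20.9045


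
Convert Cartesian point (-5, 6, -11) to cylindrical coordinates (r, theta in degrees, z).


r = sqrt((-5)^2 + 6^2) = 7.8102
theta = atan2(6, -5) = 129.8056 deg
z = -11

r = 7.8102, theta = 129.8056 deg, z = -11


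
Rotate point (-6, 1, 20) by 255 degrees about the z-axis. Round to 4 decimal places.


x' = -6*cos(255) - 1*sin(255) = 2.5188
y' = -6*sin(255) + 1*cos(255) = 5.5367
z' = 20

(2.5188, 5.5367, 20)


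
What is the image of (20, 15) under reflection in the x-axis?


Reflection across x-axis: (x, y) -> (x, -y)
(20, 15) -> (20, -15)

(20, -15)


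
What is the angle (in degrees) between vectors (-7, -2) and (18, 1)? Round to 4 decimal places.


dot = -7*18 + -2*1 = -128
|u| = 7.2801, |v| = 18.0278
cos(angle) = -0.9753
angle = 167.2344 degrees

167.2344 degrees


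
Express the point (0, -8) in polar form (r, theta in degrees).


r = sqrt(0^2 + (-8)^2) = 8
theta = atan2(-8, 0) = 270 degrees

r = 8, theta = 270 degrees


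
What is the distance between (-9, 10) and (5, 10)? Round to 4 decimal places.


d = sqrt((5--9)^2 + (10-10)^2) = 14

14


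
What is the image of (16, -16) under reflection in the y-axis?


Reflection across y-axis: (x, y) -> (-x, y)
(16, -16) -> (-16, -16)

(-16, -16)


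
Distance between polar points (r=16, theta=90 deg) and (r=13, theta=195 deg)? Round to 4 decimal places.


d = sqrt(r1^2 + r2^2 - 2*r1*r2*cos(t2-t1))
d = sqrt(16^2 + 13^2 - 2*16*13*cos(195-90)) = 23.0796

23.0796


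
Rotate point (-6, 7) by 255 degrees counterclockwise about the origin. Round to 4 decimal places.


x' = -6*cos(255) - 7*sin(255) = 8.3144
y' = -6*sin(255) + 7*cos(255) = 3.9838

(8.3144, 3.9838)


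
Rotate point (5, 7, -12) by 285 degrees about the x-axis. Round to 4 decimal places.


x' = 5
y' = 7*cos(285) - -12*sin(285) = -9.7794
z' = 7*sin(285) + -12*cos(285) = -9.8673

(5, -9.7794, -9.8673)


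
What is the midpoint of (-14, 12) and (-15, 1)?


Midpoint = ((-14+-15)/2, (12+1)/2) = (-14.5, 6.5)

(-14.5, 6.5)


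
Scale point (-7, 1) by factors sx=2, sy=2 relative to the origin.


Scaling: (x*sx, y*sy) = (-7*2, 1*2) = (-14, 2)

(-14, 2)


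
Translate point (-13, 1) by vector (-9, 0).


Translation: (x+dx, y+dy) = (-13+-9, 1+0) = (-22, 1)

(-22, 1)


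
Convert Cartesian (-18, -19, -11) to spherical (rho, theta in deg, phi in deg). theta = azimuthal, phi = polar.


rho = sqrt((-18)^2 + (-19)^2 + (-11)^2) = 28.3901
theta = atan2(-19, -18) = 226.5482 deg
phi = acos(-11/28.3901) = 112.7965 deg

rho = 28.3901, theta = 226.5482 deg, phi = 112.7965 deg


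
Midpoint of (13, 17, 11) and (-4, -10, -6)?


Midpoint = ((13+-4)/2, (17+-10)/2, (11+-6)/2) = (4.5, 3.5, 2.5)

(4.5, 3.5, 2.5)


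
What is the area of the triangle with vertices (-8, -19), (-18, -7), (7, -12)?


Area = |x1(y2-y3) + x2(y3-y1) + x3(y1-y2)| / 2
= |-8*(-7--12) + -18*(-12--19) + 7*(-19--7)| / 2
= 125

125


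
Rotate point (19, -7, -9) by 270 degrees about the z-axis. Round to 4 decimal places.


x' = 19*cos(270) - -7*sin(270) = -7
y' = 19*sin(270) + -7*cos(270) = -19
z' = -9

(-7, -19, -9)


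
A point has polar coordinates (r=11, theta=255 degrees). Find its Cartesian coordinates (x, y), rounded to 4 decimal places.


x = 11 * cos(255) = -2.847
y = 11 * sin(255) = -10.6252

(-2.847, -10.6252)


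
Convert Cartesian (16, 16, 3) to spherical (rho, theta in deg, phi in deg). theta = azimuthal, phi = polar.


rho = sqrt(16^2 + 16^2 + 3^2) = 22.8254
theta = atan2(16, 16) = 45 deg
phi = acos(3/22.8254) = 82.4476 deg

rho = 22.8254, theta = 45 deg, phi = 82.4476 deg


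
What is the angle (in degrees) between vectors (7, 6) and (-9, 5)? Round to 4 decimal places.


dot = 7*-9 + 6*5 = -33
|u| = 9.2195, |v| = 10.2956
cos(angle) = -0.3477
angle = 110.3441 degrees

110.3441 degrees


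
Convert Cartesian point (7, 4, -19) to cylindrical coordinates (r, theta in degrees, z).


r = sqrt(7^2 + 4^2) = 8.0623
theta = atan2(4, 7) = 29.7449 deg
z = -19

r = 8.0623, theta = 29.7449 deg, z = -19


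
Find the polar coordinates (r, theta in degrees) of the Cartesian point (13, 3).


r = sqrt(13^2 + 3^2) = 13.3417
theta = atan2(3, 13) = 12.9946 degrees

r = 13.3417, theta = 12.9946 degrees


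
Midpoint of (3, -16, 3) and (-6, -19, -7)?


Midpoint = ((3+-6)/2, (-16+-19)/2, (3+-7)/2) = (-1.5, -17.5, -2)

(-1.5, -17.5, -2)


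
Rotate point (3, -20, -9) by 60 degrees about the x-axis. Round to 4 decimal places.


x' = 3
y' = -20*cos(60) - -9*sin(60) = -2.2058
z' = -20*sin(60) + -9*cos(60) = -21.8205

(3, -2.2058, -21.8205)


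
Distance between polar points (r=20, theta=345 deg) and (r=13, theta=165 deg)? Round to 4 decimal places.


d = sqrt(r1^2 + r2^2 - 2*r1*r2*cos(t2-t1))
d = sqrt(20^2 + 13^2 - 2*20*13*cos(165-345)) = 33

33


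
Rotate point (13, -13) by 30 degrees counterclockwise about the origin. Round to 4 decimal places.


x' = 13*cos(30) - -13*sin(30) = 17.7583
y' = 13*sin(30) + -13*cos(30) = -4.7583

(17.7583, -4.7583)


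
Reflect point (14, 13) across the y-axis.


Reflection across y-axis: (x, y) -> (-x, y)
(14, 13) -> (-14, 13)

(-14, 13)


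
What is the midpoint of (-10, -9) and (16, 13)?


Midpoint = ((-10+16)/2, (-9+13)/2) = (3, 2)

(3, 2)
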